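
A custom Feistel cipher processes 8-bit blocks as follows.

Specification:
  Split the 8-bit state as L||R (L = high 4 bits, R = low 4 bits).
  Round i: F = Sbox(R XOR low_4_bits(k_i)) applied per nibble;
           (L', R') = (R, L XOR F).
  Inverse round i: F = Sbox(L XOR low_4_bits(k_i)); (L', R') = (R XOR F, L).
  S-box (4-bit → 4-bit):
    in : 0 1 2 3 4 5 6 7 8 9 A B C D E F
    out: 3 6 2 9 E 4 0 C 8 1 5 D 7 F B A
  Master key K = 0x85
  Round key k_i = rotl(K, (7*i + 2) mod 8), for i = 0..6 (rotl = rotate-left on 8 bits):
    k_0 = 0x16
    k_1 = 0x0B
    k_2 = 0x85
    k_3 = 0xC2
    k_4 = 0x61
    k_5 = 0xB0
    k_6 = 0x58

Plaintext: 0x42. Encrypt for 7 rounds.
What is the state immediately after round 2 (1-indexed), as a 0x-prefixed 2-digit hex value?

s_0 = plaintext = 0x42
s_1 = Round(s_0, k_0) = 0x2A
s_2 = Round(s_1, k_1) = 0xA4
s_3 = Round(s_2, k_2) = 0x4C
s_4 = Round(s_3, k_3) = 0xCF
s_5 = Round(s_4, k_4) = 0xF7
s_6 = Round(s_5, k_5) = 0x73
s_7 = Round(s_6, k_6) = 0x3A

0xA4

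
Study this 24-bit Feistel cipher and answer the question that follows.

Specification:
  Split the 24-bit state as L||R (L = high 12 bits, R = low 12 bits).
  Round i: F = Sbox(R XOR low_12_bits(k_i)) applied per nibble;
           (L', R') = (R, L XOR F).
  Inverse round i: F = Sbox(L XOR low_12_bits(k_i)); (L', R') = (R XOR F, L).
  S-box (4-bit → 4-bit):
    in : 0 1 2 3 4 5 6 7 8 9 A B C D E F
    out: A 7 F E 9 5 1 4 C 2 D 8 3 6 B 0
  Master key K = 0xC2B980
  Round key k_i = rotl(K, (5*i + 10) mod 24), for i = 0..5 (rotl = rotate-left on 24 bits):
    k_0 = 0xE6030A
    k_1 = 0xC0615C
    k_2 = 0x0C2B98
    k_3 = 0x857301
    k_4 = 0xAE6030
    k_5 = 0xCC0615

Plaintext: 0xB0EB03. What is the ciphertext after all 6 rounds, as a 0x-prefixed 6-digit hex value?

0x9824E0

s_0 = plaintext = 0xB0EB03
s_1 = Round(s_0, k_0) = 0xB037AC
s_2 = Round(s_1, k_1) = 0x7ACA09
s_3 = Round(s_2, k_2) = 0xA0908B
s_4 = Round(s_3, k_3) = 0x08B4C4
s_5 = Round(s_4, k_4) = 0x4C4982
s_6 = Round(s_5, k_5) = 0x9824E0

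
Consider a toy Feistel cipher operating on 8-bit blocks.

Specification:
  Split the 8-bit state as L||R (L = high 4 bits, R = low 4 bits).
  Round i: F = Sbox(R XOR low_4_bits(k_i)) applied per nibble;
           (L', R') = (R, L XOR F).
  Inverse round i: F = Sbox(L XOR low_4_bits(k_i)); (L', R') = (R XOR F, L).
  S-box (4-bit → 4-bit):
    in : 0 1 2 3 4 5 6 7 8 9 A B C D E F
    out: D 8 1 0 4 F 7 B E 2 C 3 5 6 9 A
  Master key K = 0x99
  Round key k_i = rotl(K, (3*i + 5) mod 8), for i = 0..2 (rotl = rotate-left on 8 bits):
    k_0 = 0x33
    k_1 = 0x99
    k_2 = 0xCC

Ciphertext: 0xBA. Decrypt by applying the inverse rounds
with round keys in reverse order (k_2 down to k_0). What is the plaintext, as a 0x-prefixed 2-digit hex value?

s_0 = ciphertext = 0xBA
s_1 = InvRound(s_0, k_2) = 0x1B
s_2 = InvRound(s_1, k_1) = 0x51
s_3 = InvRound(s_2, k_0) = 0x65

0x65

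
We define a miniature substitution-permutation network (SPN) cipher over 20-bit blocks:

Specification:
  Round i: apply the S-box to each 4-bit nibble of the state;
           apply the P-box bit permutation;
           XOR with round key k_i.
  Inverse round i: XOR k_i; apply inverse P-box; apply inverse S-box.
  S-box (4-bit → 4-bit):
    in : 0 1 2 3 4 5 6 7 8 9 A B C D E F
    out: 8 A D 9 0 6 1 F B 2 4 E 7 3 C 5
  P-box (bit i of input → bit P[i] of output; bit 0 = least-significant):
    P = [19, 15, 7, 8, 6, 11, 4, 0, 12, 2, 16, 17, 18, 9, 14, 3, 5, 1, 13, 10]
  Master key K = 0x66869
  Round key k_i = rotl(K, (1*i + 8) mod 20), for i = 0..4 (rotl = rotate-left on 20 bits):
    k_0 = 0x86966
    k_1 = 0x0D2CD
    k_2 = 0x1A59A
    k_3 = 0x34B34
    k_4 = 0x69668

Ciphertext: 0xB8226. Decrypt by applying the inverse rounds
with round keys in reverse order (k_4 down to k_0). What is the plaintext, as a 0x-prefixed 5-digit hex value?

0x38241

s_0 = ciphertext = 0xB8226
s_1 = InvRound(s_0, k_4) = 0x13C66
s_2 = InvRound(s_1, k_3) = 0xB53F0
s_3 = InvRound(s_2, k_2) = 0x7B36D
s_4 = InvRound(s_3, k_1) = 0xFFE4E
s_5 = InvRound(s_4, k_0) = 0x38241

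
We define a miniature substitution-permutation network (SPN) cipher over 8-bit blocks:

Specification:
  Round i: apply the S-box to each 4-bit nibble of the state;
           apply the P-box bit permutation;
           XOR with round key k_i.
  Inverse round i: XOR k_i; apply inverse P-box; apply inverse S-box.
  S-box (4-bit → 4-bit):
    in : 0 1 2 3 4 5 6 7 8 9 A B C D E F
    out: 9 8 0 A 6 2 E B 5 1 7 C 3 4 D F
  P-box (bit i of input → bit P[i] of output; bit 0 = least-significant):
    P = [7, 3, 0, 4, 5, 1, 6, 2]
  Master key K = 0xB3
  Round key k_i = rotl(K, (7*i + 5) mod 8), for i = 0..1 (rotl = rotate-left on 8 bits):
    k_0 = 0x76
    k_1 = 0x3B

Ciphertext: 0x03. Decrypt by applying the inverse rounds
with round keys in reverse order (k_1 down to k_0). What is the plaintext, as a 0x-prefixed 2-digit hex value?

0xE8

s_0 = ciphertext = 0x03
s_1 = InvRound(s_0, k_1) = 0x93
s_2 = InvRound(s_1, k_0) = 0xE8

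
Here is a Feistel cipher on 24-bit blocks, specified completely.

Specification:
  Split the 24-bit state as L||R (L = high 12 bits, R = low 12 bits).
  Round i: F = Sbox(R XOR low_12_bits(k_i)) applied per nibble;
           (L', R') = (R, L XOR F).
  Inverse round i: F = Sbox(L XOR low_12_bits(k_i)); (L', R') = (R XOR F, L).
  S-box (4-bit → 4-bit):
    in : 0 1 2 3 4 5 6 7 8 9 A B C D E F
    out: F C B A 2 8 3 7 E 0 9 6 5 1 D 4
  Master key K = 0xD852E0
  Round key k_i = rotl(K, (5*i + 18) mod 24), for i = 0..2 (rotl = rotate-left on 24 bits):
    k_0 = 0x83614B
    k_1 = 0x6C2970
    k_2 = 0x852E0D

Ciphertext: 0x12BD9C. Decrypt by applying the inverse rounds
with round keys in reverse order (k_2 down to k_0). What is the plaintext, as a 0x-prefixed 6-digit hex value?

0xDFDEAF

s_0 = ciphertext = 0x12BD9C
s_1 = InvRound(s_0, k_2) = 0x92F12B
s_2 = InvRound(s_1, k_1) = 0xEAF92F
s_3 = InvRound(s_2, k_0) = 0xDFDEAF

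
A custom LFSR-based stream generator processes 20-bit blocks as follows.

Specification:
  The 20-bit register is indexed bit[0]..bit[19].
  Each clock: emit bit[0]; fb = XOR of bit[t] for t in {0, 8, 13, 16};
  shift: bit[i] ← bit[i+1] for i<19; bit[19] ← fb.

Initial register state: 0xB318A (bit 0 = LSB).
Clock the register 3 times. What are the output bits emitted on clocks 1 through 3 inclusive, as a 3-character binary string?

010

reg_0 = 0xB318A
clock 1: out=0, reg = 0xD98C5
clock 2: out=1, reg = 0x6CC62
clock 3: out=0, reg = 0x36631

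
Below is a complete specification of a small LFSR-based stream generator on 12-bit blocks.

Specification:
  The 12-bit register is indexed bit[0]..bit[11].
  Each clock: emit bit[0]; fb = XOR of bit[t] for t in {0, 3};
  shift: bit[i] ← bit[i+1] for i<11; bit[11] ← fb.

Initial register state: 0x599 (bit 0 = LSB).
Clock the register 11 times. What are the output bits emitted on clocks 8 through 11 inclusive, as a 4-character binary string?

reg_0 = 0x599
clock 1: out=1, reg = 0x2CC
clock 2: out=0, reg = 0x966
clock 3: out=0, reg = 0x4B3
clock 4: out=1, reg = 0xA59
clock 5: out=1, reg = 0x52C
clock 6: out=0, reg = 0xA96
clock 7: out=0, reg = 0x54B
clock 8: out=1, reg = 0x2A5
clock 9: out=1, reg = 0x952
clock 10: out=0, reg = 0x4A9
clock 11: out=1, reg = 0x254

1101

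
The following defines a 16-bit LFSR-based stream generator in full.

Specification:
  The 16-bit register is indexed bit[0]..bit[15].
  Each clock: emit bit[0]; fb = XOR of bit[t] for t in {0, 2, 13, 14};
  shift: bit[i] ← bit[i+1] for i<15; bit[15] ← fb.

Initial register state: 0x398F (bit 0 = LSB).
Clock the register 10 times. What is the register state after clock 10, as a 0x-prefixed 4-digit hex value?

reg_0 = 0x398F
clock 1: out=1, reg = 0x9CC7
clock 2: out=1, reg = 0x4E63
clock 3: out=1, reg = 0x2731
clock 4: out=1, reg = 0x1398
clock 5: out=0, reg = 0x09CC
clock 6: out=0, reg = 0x84E6
clock 7: out=0, reg = 0xC273
clock 8: out=1, reg = 0x6139
clock 9: out=1, reg = 0xB09C
clock 10: out=0, reg = 0x584E

0x584E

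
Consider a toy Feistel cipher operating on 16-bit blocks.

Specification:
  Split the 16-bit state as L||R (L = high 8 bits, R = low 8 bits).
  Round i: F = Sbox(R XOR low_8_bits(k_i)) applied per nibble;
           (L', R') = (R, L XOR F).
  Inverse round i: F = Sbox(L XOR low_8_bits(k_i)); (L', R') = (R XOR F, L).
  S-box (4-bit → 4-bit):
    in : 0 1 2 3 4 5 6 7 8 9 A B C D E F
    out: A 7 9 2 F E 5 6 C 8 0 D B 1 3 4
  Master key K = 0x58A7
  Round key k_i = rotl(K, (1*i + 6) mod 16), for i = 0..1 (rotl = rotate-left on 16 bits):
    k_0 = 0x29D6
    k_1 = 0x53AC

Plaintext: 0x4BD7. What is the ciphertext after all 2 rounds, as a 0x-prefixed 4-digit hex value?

s_0 = plaintext = 0x4BD7
s_1 = Round(s_0, k_0) = 0xD7EC
s_2 = Round(s_1, k_1) = 0xEC2D

0xEC2D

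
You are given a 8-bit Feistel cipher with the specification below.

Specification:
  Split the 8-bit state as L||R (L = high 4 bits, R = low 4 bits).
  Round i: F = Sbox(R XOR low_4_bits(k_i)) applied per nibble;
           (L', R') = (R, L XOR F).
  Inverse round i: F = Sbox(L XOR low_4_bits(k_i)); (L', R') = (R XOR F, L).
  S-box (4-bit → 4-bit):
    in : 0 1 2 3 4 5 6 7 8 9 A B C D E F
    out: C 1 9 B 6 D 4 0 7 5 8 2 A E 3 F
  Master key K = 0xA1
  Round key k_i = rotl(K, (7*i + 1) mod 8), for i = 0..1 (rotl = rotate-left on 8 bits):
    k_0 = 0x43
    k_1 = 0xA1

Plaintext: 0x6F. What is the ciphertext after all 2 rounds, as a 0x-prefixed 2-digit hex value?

0xC1

s_0 = plaintext = 0x6F
s_1 = Round(s_0, k_0) = 0xFC
s_2 = Round(s_1, k_1) = 0xC1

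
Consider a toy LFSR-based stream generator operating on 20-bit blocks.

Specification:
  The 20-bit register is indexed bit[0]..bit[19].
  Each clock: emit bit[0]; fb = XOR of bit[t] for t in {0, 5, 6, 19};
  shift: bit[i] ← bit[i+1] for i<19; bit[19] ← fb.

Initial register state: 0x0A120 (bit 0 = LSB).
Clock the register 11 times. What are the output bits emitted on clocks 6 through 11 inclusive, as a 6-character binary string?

100100

reg_0 = 0x0A120
clock 1: out=0, reg = 0x85090
clock 2: out=0, reg = 0xC2848
clock 3: out=0, reg = 0x61424
clock 4: out=0, reg = 0xB0A12
clock 5: out=0, reg = 0xD8509
clock 6: out=1, reg = 0x6C284
clock 7: out=0, reg = 0x36142
clock 8: out=0, reg = 0x9B0A1
clock 9: out=1, reg = 0xCD850
clock 10: out=0, reg = 0x66C28
clock 11: out=0, reg = 0xB3614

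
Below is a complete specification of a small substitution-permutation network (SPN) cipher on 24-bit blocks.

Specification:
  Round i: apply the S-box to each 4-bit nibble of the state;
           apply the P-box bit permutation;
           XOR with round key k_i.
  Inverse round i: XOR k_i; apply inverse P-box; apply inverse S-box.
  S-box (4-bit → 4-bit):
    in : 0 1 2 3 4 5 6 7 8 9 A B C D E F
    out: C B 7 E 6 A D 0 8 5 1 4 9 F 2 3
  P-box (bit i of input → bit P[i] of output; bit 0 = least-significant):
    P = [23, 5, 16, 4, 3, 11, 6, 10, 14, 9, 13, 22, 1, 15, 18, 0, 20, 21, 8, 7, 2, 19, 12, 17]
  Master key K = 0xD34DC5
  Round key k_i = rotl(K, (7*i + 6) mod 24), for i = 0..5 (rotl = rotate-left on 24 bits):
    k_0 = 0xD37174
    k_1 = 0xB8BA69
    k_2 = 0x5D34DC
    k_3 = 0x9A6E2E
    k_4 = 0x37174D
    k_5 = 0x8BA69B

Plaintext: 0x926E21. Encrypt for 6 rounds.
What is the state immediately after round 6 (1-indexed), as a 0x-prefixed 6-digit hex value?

s_0 = plaintext = 0x926E21
s_1 = Round(s_0, k_0) = 0x676A0B
s_2 = Round(s_1, k_1) = 0xBFEE2E
s_3 = Round(s_2, k_2) = 0x6DAEB4
s_4 = Round(s_3, k_3) = 0xA97DC8
s_5 = Round(s_4, k_4) = 0x677051
s_6 = Round(s_5, k_5) = 0x499AAF

0x499AAF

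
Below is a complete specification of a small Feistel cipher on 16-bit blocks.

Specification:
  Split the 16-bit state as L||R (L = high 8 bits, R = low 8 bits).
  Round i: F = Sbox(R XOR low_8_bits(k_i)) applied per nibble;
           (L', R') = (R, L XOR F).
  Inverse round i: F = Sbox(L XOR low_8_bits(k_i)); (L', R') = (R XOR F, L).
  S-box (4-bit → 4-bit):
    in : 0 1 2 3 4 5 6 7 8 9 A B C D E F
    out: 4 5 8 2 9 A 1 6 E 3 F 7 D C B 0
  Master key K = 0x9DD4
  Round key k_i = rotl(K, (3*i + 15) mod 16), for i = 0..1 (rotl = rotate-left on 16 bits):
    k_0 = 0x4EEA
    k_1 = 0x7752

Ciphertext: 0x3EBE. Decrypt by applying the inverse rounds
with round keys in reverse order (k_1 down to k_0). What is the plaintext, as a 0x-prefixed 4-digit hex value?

s_0 = ciphertext = 0x3EBE
s_1 = InvRound(s_0, k_1) = 0xA33E
s_2 = InvRound(s_1, k_0) = 0xADA3

0xADA3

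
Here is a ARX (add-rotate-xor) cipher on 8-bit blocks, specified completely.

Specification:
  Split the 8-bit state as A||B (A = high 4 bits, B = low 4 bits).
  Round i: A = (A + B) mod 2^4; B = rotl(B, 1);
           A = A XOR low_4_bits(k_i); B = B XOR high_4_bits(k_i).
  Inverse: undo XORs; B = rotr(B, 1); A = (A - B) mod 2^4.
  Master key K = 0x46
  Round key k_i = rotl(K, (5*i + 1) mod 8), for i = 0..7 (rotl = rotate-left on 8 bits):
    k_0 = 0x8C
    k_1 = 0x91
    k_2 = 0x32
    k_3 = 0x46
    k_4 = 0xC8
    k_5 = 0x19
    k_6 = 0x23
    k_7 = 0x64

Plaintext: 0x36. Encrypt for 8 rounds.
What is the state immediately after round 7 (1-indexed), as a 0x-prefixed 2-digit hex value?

s_0 = plaintext = 0x36
s_1 = Round(s_0, k_0) = 0x54
s_2 = Round(s_1, k_1) = 0x81
s_3 = Round(s_2, k_2) = 0xB1
s_4 = Round(s_3, k_3) = 0xA6
s_5 = Round(s_4, k_4) = 0x80
s_6 = Round(s_5, k_5) = 0x11
s_7 = Round(s_6, k_6) = 0x10
s_8 = Round(s_7, k_7) = 0x56

0x10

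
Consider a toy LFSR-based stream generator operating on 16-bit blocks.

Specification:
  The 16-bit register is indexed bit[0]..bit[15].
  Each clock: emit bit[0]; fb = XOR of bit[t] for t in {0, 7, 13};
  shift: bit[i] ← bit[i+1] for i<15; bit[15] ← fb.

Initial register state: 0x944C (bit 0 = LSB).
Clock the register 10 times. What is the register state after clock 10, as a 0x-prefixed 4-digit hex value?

0x9825

reg_0 = 0x944C
clock 1: out=0, reg = 0x4A26
clock 2: out=0, reg = 0x2513
clock 3: out=1, reg = 0x1289
clock 4: out=1, reg = 0x0944
clock 5: out=0, reg = 0x04A2
clock 6: out=0, reg = 0x8251
clock 7: out=1, reg = 0xC128
clock 8: out=0, reg = 0x6094
clock 9: out=0, reg = 0x304A
clock 10: out=0, reg = 0x9825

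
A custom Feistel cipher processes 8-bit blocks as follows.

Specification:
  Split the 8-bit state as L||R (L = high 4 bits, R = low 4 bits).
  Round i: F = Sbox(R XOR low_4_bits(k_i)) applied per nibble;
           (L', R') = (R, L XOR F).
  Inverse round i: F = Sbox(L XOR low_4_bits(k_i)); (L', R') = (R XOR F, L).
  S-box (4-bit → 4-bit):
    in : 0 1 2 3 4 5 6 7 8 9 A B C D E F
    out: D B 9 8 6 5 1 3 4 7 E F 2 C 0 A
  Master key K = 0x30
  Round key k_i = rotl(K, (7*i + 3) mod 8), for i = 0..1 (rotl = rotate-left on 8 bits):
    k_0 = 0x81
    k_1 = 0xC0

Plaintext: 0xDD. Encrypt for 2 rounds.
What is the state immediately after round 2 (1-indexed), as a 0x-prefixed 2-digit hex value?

s_0 = plaintext = 0xDD
s_1 = Round(s_0, k_0) = 0xDF
s_2 = Round(s_1, k_1) = 0xF7

0xF7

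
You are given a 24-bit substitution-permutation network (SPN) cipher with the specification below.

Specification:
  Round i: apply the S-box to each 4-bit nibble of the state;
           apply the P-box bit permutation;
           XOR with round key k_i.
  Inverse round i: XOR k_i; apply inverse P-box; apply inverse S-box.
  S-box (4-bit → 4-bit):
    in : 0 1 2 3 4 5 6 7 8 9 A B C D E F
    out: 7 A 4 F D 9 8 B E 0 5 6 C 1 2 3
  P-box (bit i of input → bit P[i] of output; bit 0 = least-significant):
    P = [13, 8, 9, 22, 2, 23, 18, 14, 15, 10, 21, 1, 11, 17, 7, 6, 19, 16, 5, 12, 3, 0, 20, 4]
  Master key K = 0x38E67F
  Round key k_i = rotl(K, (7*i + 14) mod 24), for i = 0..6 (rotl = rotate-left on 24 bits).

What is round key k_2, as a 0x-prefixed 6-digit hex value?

K = 0x38E67F
k_0 = rotl(K, (7*0+14) mod 24) = rotl(K, 14) = 0x9FCE39
k_1 = rotl(K, (7*1+14) mod 24) = rotl(K, 21) = 0xE71CCF
k_2 = rotl(K, (7*2+14) mod 24) = rotl(K, 4) = 0x8E67F3

0x8E67F3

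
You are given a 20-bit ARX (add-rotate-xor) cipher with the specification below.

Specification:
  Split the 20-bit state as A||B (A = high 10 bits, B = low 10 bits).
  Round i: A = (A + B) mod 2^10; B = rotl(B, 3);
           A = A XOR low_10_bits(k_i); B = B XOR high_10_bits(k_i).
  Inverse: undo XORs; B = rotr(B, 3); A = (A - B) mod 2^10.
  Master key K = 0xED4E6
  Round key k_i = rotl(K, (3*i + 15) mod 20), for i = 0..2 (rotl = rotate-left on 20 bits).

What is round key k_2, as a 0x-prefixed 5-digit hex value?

K = 0xED4E6
k_0 = rotl(K, (3*0+15) mod 20) = rotl(K, 15) = 0x376A7
k_1 = rotl(K, (3*1+15) mod 20) = rotl(K, 18) = 0xBB539
k_2 = rotl(K, (3*2+15) mod 20) = rotl(K, 1) = 0xDA9CD

0xDA9CD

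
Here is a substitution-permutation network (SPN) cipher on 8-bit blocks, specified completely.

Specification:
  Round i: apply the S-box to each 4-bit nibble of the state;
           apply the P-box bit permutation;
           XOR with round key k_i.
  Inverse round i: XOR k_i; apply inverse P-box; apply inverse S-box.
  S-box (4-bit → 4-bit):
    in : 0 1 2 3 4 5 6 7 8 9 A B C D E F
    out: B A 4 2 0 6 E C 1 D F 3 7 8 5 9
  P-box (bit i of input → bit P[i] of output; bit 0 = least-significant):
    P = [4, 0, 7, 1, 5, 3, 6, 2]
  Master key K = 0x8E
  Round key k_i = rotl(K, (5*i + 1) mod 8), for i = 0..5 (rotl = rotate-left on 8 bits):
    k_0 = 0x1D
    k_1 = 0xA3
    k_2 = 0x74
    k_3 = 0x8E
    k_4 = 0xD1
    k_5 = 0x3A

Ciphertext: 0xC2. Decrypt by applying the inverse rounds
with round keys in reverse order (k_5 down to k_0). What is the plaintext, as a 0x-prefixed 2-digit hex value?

0x5B

s_0 = ciphertext = 0xC2
s_1 = InvRound(s_0, k_5) = 0xCE
s_2 = InvRound(s_1, k_4) = 0x10
s_3 = InvRound(s_2, k_3) = 0x19
s_4 = InvRound(s_3, k_2) = 0xA3
s_5 = InvRound(s_4, k_1) = 0x44
s_6 = InvRound(s_5, k_0) = 0x5B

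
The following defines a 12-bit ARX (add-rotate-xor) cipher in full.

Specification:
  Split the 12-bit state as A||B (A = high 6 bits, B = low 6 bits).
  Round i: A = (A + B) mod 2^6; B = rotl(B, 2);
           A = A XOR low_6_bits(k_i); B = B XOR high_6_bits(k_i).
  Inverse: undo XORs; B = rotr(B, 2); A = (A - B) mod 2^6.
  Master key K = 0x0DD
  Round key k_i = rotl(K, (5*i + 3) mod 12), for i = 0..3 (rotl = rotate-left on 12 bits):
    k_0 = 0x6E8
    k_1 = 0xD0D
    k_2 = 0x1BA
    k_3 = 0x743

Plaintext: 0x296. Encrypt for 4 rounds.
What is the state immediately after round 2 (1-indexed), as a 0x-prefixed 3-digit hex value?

s_0 = plaintext = 0x296
s_1 = Round(s_0, k_0) = 0x202
s_2 = Round(s_1, k_1) = 0x1FC
s_3 = Round(s_2, k_2) = 0xE75
s_4 = Round(s_3, k_3) = 0xB4A

0x1FC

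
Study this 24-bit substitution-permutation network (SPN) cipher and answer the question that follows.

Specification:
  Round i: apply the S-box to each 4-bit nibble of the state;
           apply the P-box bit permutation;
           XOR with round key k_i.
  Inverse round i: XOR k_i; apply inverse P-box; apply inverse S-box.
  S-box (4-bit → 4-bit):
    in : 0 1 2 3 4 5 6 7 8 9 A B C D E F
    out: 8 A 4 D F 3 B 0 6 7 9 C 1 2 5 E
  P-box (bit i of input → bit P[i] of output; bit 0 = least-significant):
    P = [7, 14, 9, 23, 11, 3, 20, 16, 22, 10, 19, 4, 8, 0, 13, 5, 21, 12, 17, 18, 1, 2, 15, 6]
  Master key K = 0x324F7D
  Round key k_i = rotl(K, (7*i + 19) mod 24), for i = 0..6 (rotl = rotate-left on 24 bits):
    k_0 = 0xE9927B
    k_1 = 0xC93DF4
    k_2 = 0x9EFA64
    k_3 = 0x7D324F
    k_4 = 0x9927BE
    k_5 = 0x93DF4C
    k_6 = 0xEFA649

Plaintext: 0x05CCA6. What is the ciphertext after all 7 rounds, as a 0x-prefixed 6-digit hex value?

0x60DF57

s_0 = plaintext = 0x05CCA6
s_1 = Round(s_0, k_0) = 0x08CBBB
s_2 = Round(s_1, k_1) = 0x522EA4
s_3 = Round(s_2, k_2) = 0x5590E2
s_4 = Round(s_3, k_3) = 0x4D0958
s_5 = Round(s_4, k_4) = 0xD1F9D0
s_6 = Round(s_5, k_5) = 0x5FEB61
s_7 = Round(s_6, k_6) = 0x60DF57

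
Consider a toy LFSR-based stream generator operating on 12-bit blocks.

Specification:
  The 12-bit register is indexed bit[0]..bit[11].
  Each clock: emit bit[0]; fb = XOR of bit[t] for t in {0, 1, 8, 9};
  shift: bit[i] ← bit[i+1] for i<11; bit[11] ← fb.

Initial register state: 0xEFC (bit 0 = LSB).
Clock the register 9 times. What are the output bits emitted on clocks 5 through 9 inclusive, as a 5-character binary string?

reg_0 = 0xEFC
clock 1: out=0, reg = 0xF7E
clock 2: out=0, reg = 0xFBF
clock 3: out=1, reg = 0x7DF
clock 4: out=1, reg = 0x3EF
clock 5: out=1, reg = 0x1F7
clock 6: out=1, reg = 0x8FB
clock 7: out=1, reg = 0x47D
clock 8: out=1, reg = 0xA3E
clock 9: out=0, reg = 0x51F

11110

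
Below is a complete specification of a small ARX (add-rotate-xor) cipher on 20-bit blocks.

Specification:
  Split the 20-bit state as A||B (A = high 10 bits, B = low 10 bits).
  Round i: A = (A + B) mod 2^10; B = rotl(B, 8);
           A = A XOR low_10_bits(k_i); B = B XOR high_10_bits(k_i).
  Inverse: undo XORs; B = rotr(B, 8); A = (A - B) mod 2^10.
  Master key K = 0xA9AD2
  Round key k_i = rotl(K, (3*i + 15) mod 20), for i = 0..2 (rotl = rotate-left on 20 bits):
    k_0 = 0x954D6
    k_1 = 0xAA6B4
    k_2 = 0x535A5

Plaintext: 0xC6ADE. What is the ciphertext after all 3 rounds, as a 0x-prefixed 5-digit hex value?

0x24069

s_0 = plaintext = 0xC6ADE
s_1 = Round(s_0, k_0) = 0x4B8E2
s_2 = Round(s_1, k_1) = 0x29091
s_3 = Round(s_2, k_2) = 0x24069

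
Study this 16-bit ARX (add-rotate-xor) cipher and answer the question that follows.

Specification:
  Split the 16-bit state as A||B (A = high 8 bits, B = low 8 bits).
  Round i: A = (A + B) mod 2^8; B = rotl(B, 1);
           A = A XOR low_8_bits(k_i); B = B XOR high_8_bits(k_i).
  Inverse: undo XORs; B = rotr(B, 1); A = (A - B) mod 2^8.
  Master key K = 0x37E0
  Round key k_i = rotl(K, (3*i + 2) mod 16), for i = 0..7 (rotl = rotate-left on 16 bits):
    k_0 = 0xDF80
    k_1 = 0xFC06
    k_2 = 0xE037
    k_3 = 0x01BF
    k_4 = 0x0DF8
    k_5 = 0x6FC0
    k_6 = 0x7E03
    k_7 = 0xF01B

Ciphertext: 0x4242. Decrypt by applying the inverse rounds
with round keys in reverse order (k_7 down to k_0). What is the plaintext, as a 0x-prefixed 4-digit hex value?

s_0 = ciphertext = 0x4242
s_1 = InvRound(s_0, k_7) = 0x0059
s_2 = InvRound(s_1, k_6) = 0x7093
s_3 = InvRound(s_2, k_5) = 0x327E
s_4 = InvRound(s_3, k_4) = 0x11B9
s_5 = InvRound(s_4, k_3) = 0x525C
s_6 = InvRound(s_5, k_2) = 0x075E
s_7 = InvRound(s_6, k_1) = 0xB051
s_8 = InvRound(s_7, k_0) = 0xE947

0xE947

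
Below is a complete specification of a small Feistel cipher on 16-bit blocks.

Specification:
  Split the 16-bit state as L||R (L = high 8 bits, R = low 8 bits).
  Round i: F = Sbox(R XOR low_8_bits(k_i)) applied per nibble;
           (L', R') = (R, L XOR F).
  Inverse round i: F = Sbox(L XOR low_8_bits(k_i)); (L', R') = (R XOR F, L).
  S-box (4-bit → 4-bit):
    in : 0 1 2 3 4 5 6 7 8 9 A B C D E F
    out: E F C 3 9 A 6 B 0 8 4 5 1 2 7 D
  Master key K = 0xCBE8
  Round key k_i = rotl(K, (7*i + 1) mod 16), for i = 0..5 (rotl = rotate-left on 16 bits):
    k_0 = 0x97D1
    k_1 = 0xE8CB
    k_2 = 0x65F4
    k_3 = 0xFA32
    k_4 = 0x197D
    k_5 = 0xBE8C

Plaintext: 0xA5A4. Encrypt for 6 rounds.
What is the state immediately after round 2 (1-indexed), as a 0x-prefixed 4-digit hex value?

s_0 = plaintext = 0xA5A4
s_1 = Round(s_0, k_0) = 0xA41F
s_2 = Round(s_1, k_1) = 0x1F8D
s_3 = Round(s_2, k_2) = 0x8DA7
s_4 = Round(s_3, k_3) = 0xA707
s_5 = Round(s_4, k_4) = 0x0713
s_6 = Round(s_5, k_5) = 0x138A

0x1F8D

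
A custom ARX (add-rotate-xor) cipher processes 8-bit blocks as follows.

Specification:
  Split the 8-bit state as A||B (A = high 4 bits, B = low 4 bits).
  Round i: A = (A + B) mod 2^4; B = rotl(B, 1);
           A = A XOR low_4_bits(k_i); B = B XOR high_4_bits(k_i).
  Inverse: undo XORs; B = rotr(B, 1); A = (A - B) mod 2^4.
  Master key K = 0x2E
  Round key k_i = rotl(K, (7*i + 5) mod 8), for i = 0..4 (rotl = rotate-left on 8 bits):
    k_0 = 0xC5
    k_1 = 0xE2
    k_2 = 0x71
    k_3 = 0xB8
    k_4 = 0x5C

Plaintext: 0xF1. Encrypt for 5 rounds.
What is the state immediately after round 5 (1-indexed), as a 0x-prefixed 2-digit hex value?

s_0 = plaintext = 0xF1
s_1 = Round(s_0, k_0) = 0x5E
s_2 = Round(s_1, k_1) = 0x13
s_3 = Round(s_2, k_2) = 0x51
s_4 = Round(s_3, k_3) = 0xE9
s_5 = Round(s_4, k_4) = 0xB6

0xB6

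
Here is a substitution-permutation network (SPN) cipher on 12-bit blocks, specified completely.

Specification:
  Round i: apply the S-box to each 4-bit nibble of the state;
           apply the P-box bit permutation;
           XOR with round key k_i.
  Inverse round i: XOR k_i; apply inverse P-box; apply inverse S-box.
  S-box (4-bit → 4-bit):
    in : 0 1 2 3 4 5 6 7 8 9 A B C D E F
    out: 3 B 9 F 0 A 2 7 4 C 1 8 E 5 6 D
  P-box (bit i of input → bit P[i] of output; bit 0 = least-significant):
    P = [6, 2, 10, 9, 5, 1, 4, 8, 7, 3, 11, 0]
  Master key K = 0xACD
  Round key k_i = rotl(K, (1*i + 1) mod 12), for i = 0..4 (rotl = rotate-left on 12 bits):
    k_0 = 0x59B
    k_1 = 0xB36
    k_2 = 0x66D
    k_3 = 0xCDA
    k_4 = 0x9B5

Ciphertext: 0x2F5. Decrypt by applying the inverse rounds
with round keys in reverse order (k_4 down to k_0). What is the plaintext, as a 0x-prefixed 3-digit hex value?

0x512

s_0 = ciphertext = 0x2F5
s_1 = InvRound(s_0, k_4) = 0x8B2
s_2 = InvRound(s_1, k_3) = 0x6AD
s_3 = InvRound(s_2, k_2) = 0xA4A
s_4 = InvRound(s_3, k_1) = 0x6F0
s_5 = InvRound(s_4, k_0) = 0x512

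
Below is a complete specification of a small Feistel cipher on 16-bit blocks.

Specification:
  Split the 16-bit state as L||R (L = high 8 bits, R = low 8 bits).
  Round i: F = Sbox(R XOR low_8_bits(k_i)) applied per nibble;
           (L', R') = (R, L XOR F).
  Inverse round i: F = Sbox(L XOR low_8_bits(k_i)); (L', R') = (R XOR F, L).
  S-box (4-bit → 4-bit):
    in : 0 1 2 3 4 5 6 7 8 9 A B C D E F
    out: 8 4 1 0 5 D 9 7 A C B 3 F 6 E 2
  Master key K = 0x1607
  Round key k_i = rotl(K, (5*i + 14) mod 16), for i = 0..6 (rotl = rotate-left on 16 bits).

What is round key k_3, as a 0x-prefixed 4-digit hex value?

0xE2C0

K = 0x1607
k_0 = rotl(K, (5*0+14) mod 16) = rotl(K, 14) = 0xC581
k_1 = rotl(K, (5*1+14) mod 16) = rotl(K, 3) = 0xB038
k_2 = rotl(K, (5*2+14) mod 16) = rotl(K, 8) = 0x0716
k_3 = rotl(K, (5*3+14) mod 16) = rotl(K, 13) = 0xE2C0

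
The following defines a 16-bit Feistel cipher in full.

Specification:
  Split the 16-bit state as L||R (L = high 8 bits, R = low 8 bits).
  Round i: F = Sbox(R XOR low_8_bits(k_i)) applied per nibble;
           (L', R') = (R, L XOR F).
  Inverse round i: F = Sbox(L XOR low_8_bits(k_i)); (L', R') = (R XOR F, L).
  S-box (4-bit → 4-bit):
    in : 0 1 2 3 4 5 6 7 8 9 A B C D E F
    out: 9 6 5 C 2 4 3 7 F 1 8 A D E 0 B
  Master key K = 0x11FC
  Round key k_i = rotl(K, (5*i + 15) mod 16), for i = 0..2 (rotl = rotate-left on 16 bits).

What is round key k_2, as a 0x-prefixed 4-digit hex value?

K = 0x11FC
k_0 = rotl(K, (5*0+15) mod 16) = rotl(K, 15) = 0x08FE
k_1 = rotl(K, (5*1+15) mod 16) = rotl(K, 4) = 0x1FC1
k_2 = rotl(K, (5*2+15) mod 16) = rotl(K, 9) = 0xF823

0xF823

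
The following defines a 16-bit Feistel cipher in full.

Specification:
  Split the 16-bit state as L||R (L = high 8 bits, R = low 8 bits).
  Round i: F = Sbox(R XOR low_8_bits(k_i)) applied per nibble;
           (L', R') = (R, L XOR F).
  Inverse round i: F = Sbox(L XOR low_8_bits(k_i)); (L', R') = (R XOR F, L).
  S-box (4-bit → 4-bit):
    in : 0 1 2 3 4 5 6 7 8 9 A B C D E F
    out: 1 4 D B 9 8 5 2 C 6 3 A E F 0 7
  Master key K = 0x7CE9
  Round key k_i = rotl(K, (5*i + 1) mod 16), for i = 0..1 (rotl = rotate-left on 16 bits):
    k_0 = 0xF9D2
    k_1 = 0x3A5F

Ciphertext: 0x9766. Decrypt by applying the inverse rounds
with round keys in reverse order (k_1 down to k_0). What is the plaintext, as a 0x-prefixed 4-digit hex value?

0x1B8A

s_0 = ciphertext = 0x9766
s_1 = InvRound(s_0, k_1) = 0x8A97
s_2 = InvRound(s_1, k_0) = 0x1B8A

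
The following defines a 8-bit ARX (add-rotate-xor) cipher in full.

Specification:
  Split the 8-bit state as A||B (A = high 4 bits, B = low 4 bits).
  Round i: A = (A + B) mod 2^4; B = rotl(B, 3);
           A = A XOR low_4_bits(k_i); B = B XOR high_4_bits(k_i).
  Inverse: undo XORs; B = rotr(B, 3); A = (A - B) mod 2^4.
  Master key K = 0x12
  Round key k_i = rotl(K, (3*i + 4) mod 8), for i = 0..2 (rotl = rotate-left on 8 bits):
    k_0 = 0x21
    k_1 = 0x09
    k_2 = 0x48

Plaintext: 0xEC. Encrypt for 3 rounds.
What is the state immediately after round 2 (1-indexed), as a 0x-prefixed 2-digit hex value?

s_0 = plaintext = 0xEC
s_1 = Round(s_0, k_0) = 0xB4
s_2 = Round(s_1, k_1) = 0x62
s_3 = Round(s_2, k_2) = 0x05

0x62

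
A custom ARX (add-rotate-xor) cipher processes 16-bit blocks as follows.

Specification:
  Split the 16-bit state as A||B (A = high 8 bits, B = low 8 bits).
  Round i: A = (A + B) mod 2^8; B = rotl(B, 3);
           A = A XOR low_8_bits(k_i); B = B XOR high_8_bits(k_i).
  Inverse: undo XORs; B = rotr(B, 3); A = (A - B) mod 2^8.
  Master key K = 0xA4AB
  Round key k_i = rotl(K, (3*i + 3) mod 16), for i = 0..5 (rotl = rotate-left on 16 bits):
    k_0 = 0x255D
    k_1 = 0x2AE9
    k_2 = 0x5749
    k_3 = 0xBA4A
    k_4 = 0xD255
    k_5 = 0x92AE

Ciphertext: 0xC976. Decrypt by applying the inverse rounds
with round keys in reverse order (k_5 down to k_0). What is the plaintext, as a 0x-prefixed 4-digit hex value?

s_0 = ciphertext = 0xC976
s_1 = InvRound(s_0, k_5) = 0xCB9C
s_2 = InvRound(s_1, k_4) = 0xD5C9
s_3 = InvRound(s_2, k_3) = 0x316E
s_4 = InvRound(s_3, k_2) = 0x5127
s_5 = InvRound(s_4, k_1) = 0x17A1
s_6 = InvRound(s_5, k_0) = 0xBA90

0xBA90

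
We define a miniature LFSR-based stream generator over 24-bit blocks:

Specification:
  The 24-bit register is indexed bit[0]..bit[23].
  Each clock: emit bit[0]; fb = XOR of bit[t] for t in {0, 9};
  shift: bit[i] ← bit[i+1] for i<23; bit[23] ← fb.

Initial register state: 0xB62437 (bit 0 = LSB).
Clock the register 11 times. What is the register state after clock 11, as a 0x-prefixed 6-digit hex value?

reg_0 = 0xB62437
clock 1: out=1, reg = 0xDB121B
clock 2: out=1, reg = 0x6D890D
clock 3: out=1, reg = 0xB6C486
clock 4: out=0, reg = 0x5B6243
clock 5: out=1, reg = 0x2DB121
clock 6: out=1, reg = 0x96D890
clock 7: out=0, reg = 0x4B6C48
clock 8: out=0, reg = 0x25B624
clock 9: out=0, reg = 0x92DB12
clock 10: out=0, reg = 0xC96D89
clock 11: out=1, reg = 0xE4B6C4

0xE4B6C4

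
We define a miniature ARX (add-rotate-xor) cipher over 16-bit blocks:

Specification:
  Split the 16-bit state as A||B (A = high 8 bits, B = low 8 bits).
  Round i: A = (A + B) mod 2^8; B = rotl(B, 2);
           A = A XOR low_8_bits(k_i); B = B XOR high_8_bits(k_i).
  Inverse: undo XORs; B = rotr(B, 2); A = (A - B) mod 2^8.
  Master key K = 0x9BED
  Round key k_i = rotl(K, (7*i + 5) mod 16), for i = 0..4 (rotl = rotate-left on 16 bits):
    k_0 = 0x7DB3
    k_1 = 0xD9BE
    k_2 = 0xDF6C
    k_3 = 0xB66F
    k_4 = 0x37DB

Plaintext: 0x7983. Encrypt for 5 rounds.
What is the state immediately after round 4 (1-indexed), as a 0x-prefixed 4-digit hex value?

0xE488

s_0 = plaintext = 0x7983
s_1 = Round(s_0, k_0) = 0x4F73
s_2 = Round(s_1, k_1) = 0x7C14
s_3 = Round(s_2, k_2) = 0xFC8F
s_4 = Round(s_3, k_3) = 0xE488
s_5 = Round(s_4, k_4) = 0xB715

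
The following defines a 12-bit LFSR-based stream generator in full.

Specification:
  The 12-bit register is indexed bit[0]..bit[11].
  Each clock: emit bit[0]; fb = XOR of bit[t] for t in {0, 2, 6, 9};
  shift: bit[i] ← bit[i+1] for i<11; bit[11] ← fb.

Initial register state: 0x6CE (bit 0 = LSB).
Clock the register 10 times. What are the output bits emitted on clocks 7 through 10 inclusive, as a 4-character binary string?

1101

reg_0 = 0x6CE
clock 1: out=0, reg = 0xB67
clock 2: out=1, reg = 0x5B3
clock 3: out=1, reg = 0xAD9
clock 4: out=1, reg = 0xD6C
clock 5: out=0, reg = 0x6B6
clock 6: out=0, reg = 0x35B
clock 7: out=1, reg = 0x9AD
clock 8: out=1, reg = 0x4D6
clock 9: out=0, reg = 0x26B
clock 10: out=1, reg = 0x935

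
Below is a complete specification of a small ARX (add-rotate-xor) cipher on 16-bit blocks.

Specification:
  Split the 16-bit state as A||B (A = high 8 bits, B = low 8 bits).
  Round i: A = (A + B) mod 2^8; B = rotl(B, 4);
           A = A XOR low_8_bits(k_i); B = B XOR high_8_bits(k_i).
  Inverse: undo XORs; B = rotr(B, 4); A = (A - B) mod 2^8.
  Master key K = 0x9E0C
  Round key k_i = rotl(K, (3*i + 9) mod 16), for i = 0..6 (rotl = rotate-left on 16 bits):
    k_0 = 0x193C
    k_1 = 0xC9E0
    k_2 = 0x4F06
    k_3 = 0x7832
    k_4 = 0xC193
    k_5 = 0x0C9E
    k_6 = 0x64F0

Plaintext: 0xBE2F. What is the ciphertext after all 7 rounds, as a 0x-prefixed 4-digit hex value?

0x54DA

s_0 = plaintext = 0xBE2F
s_1 = Round(s_0, k_0) = 0xD1EB
s_2 = Round(s_1, k_1) = 0x5C77
s_3 = Round(s_2, k_2) = 0xD538
s_4 = Round(s_3, k_3) = 0x3FFB
s_5 = Round(s_4, k_4) = 0xA97E
s_6 = Round(s_5, k_5) = 0xB9EB
s_7 = Round(s_6, k_6) = 0x54DA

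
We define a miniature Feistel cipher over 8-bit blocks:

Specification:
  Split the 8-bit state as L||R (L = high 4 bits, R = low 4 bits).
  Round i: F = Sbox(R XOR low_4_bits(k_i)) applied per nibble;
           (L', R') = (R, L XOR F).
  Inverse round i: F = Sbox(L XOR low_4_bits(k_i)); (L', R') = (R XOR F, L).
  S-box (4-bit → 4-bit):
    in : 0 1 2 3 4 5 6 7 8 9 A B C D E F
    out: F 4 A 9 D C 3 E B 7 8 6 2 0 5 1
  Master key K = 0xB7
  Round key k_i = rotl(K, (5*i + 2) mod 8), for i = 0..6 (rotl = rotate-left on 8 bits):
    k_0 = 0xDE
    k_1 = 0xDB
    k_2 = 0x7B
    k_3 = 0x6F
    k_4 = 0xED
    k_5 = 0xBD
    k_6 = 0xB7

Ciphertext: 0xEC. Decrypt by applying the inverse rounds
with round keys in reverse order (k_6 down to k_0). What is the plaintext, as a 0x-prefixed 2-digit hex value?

s_0 = ciphertext = 0xEC
s_1 = InvRound(s_0, k_6) = 0xBE
s_2 = InvRound(s_1, k_5) = 0xDB
s_3 = InvRound(s_2, k_4) = 0x4D
s_4 = InvRound(s_3, k_3) = 0xB4
s_5 = InvRound(s_4, k_2) = 0xBB
s_6 = InvRound(s_5, k_1) = 0x4B
s_7 = InvRound(s_6, k_0) = 0x34

0x34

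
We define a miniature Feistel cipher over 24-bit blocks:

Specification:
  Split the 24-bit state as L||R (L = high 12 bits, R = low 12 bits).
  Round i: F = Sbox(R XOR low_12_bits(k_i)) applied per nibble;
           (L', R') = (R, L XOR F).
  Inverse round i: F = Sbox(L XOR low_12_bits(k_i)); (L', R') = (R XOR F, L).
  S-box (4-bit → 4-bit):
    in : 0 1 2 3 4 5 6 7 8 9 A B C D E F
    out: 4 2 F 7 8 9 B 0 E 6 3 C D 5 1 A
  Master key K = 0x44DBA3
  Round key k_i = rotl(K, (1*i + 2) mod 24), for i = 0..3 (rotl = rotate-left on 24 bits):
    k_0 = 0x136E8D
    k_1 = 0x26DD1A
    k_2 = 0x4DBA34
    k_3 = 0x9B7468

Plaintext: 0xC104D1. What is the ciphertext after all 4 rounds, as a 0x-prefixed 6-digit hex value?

s_0 = plaintext = 0xC104D1
s_1 = Round(s_0, k_0) = 0x4D1F8D
s_2 = Round(s_1, k_1) = 0xF8DBB1
s_3 = Round(s_2, k_2) = 0xBB1D64
s_4 = Round(s_3, k_3) = 0xD64DFC

0xD64DFC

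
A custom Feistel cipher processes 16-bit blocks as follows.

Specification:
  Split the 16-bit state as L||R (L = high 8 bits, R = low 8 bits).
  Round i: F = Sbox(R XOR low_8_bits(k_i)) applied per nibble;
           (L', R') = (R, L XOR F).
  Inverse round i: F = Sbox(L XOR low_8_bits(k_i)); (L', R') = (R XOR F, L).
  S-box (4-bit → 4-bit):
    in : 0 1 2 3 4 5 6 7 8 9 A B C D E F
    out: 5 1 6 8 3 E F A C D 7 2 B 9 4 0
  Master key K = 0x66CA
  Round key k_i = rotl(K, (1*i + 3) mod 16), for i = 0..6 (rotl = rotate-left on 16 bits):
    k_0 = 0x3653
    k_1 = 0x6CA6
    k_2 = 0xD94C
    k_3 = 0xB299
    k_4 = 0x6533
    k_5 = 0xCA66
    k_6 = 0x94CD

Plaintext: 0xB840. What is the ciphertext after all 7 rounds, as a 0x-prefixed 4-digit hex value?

s_0 = plaintext = 0xB840
s_1 = Round(s_0, k_0) = 0x40A0
s_2 = Round(s_1, k_1) = 0xA01F
s_3 = Round(s_2, k_2) = 0x1F48
s_4 = Round(s_3, k_3) = 0x488E
s_5 = Round(s_4, k_4) = 0x8E61
s_6 = Round(s_5, k_5) = 0x61D4
s_7 = Round(s_6, k_6) = 0xD47C

0xD47C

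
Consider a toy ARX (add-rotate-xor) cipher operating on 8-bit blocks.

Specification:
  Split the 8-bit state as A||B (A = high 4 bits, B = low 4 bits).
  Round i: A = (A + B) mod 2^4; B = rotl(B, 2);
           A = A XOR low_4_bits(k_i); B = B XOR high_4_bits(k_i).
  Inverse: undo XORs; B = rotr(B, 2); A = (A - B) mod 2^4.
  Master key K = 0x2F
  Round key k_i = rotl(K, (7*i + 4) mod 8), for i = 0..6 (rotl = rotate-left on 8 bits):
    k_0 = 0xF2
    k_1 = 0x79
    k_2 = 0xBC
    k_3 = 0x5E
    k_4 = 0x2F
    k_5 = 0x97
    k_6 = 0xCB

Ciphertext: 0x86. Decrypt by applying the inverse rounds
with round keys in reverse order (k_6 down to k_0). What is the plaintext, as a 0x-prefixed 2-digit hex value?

0xD8

s_0 = ciphertext = 0x86
s_1 = InvRound(s_0, k_6) = 0x9A
s_2 = InvRound(s_1, k_5) = 0x2C
s_3 = InvRound(s_2, k_4) = 0x2B
s_4 = InvRound(s_3, k_3) = 0x1B
s_5 = InvRound(s_4, k_2) = 0xD0
s_6 = InvRound(s_5, k_1) = 0x7D
s_7 = InvRound(s_6, k_0) = 0xD8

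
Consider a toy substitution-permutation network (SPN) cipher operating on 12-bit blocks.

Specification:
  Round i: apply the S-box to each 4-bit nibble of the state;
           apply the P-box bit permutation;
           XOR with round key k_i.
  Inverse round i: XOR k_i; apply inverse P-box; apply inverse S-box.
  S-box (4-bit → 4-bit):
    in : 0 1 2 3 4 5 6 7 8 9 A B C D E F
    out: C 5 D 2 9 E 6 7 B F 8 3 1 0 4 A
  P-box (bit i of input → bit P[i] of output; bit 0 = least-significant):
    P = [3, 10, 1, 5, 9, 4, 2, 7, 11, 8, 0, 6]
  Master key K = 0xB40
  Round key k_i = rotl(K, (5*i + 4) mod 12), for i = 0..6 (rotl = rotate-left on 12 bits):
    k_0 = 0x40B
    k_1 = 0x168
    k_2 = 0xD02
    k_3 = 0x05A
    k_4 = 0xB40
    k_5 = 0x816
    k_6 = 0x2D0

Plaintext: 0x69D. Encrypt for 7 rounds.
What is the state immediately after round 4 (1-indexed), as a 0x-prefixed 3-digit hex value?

s_0 = plaintext = 0x69D
s_1 = Round(s_0, k_0) = 0x79E
s_2 = Round(s_1, k_1) = 0xAFF
s_3 = Round(s_2, k_2) = 0x9F2
s_4 = Round(s_3, k_3) = 0x9A1
s_5 = Round(s_4, k_4) = 0x28B
s_6 = Round(s_5, k_5) = 0x6CF
s_7 = Round(s_6, k_6) = 0x5F1

0x9A1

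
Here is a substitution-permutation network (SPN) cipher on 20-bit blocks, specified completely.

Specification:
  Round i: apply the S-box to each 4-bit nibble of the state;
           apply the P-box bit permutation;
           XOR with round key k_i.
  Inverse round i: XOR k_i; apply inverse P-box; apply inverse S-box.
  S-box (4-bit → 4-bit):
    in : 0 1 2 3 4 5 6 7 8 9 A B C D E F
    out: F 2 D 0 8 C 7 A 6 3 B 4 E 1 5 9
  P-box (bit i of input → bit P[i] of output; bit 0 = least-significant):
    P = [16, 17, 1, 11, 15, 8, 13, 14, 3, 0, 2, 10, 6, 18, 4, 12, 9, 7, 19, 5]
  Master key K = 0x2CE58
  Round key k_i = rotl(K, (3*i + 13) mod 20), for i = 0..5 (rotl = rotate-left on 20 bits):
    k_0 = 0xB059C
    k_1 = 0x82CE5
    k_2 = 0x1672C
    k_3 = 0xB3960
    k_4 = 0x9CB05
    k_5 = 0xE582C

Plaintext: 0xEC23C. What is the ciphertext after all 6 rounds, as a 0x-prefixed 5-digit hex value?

s_0 = plaintext = 0xEC23C
s_1 = Round(s_0, k_0) = 0x51B82
s_2 = Round(s_1, k_1) = 0x505C3
s_3 = Round(s_2, k_2) = 0xD1258
s_4 = Round(s_3, k_3) = 0xD5F6E
s_5 = Round(s_4, k_4) = 0x87C1F
s_6 = Round(s_5, k_5) = 0x345A9

0x345A9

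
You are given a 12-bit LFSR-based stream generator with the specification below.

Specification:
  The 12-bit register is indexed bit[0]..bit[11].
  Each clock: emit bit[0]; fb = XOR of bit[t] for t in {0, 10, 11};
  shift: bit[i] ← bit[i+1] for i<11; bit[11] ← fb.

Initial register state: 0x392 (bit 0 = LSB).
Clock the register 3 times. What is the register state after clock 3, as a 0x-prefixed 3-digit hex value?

reg_0 = 0x392
clock 1: out=0, reg = 0x1C9
clock 2: out=1, reg = 0x8E4
clock 3: out=0, reg = 0xC72

0xC72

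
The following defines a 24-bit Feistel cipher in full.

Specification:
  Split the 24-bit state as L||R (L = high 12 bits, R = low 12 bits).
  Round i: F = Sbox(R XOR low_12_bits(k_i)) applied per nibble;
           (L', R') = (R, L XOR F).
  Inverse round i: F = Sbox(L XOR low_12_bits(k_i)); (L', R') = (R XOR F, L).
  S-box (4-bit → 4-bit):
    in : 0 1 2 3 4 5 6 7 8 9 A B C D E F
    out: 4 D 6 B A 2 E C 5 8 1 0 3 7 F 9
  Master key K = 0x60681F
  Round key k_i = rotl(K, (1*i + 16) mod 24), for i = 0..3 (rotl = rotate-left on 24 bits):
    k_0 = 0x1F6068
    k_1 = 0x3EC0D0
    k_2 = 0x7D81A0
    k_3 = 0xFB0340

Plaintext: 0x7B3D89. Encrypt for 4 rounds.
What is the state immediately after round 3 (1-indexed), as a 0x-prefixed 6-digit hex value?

s_0 = plaintext = 0x7B3D89
s_1 = Round(s_0, k_0) = 0xD8904E
s_2 = Round(s_1, k_1) = 0x04E906
s_3 = Round(s_2, k_2) = 0x906550
s_4 = Round(s_3, k_3) = 0x5507D2

0x906550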